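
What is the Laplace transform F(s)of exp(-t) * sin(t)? 1/((s + 1)^2 + 1)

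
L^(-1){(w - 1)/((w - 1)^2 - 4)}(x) exp(x) * cosh(2 * x)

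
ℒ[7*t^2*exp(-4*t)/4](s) 7/(2*(s + 4)^3)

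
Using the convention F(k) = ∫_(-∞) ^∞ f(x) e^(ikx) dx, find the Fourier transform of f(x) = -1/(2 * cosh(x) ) -pi/(2 * cosh(pi * k/2) ) 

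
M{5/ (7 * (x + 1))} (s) 5 * pi * csc (pi * s)/7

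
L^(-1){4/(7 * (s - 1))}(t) 4 * exp(t)/7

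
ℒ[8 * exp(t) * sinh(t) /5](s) 8/(5 * s * (s - 2) ) 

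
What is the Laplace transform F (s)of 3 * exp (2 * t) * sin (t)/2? 3/ (2 * ( (s - 2)^2+1))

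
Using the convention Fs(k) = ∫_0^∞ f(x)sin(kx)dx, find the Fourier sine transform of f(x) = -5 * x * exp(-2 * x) -20 * k/(k^2+4)^2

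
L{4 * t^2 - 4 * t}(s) 8/s^3 - 4/s^2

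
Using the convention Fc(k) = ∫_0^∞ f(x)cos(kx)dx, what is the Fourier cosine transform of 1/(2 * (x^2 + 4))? pi * exp(-2 * k)/8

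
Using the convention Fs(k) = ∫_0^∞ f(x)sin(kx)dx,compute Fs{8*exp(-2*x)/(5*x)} 8*atan(k/2)/5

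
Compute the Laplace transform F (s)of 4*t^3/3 8/s^4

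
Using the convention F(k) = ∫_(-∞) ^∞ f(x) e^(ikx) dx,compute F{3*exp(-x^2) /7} 3*sqrt(pi)*exp(-k^2/4) /7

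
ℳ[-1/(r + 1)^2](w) pi * (w - 1)/sin(pi * w)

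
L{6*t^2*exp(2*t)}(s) 12/(s - 2)^3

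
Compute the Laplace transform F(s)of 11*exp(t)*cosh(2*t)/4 11*(s - 1)/(4*((s - 1)^2 - 4))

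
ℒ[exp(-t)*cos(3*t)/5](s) (s + 1)/(5*((s + 1)^2 + 9))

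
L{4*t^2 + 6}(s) 6/s + 8/s^3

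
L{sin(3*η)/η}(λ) atan(3/λ)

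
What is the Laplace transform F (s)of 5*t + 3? 5/s^2 + 3/s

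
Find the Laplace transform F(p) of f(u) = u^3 6/p^4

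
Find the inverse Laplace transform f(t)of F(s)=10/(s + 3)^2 10*t*exp(-3*t)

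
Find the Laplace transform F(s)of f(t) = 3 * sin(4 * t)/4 3/(s^2 + 16)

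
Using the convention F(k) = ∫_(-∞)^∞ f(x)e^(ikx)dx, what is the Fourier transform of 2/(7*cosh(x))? 2*pi/(7*cosh(pi*k/2))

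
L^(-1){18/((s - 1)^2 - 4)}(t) 9*exp(t)*sinh(2*t)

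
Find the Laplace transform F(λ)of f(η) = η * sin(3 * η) 6 * λ/(λ^2+9)^2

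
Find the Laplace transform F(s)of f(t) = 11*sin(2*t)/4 11/(2*(s^2 + 4))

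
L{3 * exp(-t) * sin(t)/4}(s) 3/(4 * ((s+1)^2+1))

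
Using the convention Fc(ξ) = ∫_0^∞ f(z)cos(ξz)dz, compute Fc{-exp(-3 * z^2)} -sqrt(3) * sqrt(pi) * exp(-ξ^2/12)/6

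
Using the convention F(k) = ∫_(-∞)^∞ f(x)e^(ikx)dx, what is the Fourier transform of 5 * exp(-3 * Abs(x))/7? 30/(7 * (k^2 + 9))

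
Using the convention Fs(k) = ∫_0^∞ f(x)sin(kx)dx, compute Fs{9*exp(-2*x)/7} 9*k/(7*(k^2+4))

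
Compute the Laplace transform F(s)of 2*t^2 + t s^(-2) + 4/s^3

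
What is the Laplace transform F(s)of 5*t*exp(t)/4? 5/(4*(s - 1)^2)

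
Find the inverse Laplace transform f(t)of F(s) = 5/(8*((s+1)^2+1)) 5*exp(-t)*sin(t)/8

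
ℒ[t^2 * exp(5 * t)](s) 2/(s - 5)^3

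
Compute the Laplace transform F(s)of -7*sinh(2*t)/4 -7/(2*s^2 - 8)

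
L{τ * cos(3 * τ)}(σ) (σ^2 - 9)/(σ^2 + 9)^2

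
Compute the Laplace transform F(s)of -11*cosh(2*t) -11*s/(s^2-4)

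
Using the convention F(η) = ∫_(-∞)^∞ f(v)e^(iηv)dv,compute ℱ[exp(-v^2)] sqrt(pi)*exp(-η^2/4)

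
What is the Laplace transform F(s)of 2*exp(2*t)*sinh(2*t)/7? 4/(7*s*(s - 4))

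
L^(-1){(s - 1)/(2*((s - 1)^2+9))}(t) exp(t)*cos(3*t)/2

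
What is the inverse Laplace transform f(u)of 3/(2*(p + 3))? 3*exp(-3*u)/2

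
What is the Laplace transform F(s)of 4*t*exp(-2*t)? 4/(s+2)^2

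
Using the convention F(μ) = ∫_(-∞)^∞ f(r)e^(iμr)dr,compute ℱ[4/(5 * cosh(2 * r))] 2 * pi/(5 * cosh(pi * μ/4))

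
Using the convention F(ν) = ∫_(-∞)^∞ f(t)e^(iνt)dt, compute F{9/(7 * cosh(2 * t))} 9 * pi/(14 * cosh(pi * ν/4))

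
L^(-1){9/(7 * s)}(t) 9/7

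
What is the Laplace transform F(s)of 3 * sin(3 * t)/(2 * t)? 3 * atan(3/s)/2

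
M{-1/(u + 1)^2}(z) pi*(z - 1)/sin(pi*z)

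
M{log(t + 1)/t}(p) -pi*csc(pi*p)/(p - 1)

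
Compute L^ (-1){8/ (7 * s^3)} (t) 4 * t^2/7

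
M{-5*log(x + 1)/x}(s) 5*pi*csc(pi*s)/(s - 1)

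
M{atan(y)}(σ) -pi*sec(pi*σ/2)/(2*σ)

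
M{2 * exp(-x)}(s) 2 * gamma(s)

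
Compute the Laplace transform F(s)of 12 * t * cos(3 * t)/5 12 * (s^2 - 9)/(5 * (s^2+9)^2)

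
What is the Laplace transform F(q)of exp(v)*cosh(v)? (q - 1)/(q*(q - 2))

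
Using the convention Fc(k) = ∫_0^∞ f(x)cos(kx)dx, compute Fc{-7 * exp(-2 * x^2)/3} -7 * sqrt(2) * sqrt(pi) * exp(-k^2/8)/12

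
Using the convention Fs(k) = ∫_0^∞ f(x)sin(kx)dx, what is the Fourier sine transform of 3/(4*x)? 3*pi/8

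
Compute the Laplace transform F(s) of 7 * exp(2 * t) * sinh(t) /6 7/(6 * ((s - 2) ^2 - 1) ) 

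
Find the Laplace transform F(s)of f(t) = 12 12/s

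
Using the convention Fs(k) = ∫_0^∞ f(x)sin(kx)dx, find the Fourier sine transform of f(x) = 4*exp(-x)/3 4*k/(3*(k^2 + 1))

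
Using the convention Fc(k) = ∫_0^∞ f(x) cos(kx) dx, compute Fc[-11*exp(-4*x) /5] -44/(5*k^2 + 80) 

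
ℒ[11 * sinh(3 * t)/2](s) 33/(2 * (s^2 - 9))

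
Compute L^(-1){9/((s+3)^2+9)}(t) 3*exp(-3*t)*sin(3*t)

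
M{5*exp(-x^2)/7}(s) 5*gamma(s/2)/14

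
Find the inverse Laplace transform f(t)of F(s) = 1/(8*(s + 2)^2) t*exp(-2*t)/8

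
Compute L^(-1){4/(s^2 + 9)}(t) 4*sin(3*t)/3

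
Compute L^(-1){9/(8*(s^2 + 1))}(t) 9*sin(t)/8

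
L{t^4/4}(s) 6/s^5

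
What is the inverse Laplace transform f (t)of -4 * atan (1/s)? -4 * sin (t)/t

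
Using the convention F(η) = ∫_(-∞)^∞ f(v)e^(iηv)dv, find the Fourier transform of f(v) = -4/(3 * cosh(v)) -4 * pi/(3 * cosh(pi * η/2))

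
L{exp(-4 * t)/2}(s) 1/(2 * (s + 4))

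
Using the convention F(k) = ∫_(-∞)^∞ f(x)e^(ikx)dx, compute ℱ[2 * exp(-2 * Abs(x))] 8/(k^2 + 4)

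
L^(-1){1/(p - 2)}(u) exp(2*u)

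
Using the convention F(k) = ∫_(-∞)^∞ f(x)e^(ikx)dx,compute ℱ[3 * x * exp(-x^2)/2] 3 * I * sqrt(pi) * k * exp(-k^2/4)/4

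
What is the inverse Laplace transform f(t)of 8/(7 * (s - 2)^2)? 8 * t * exp(2 * t)/7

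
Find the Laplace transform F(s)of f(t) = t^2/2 s^(-3)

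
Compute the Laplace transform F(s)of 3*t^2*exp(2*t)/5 6/(5*(s - 2)^3)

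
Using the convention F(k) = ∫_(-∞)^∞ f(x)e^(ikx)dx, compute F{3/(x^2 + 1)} 3 * pi * exp(-Abs(k))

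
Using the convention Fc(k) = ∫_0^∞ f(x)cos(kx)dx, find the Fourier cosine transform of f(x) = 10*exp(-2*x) 20/(k^2 + 4)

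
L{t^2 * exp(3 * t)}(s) 2/(s - 3)^3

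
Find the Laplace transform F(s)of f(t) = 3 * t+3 3/s+3/s^2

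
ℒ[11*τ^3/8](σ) 33/(4*σ^4)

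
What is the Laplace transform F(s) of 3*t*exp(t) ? 3/(s - 1) ^2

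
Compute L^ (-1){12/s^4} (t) 2*t^3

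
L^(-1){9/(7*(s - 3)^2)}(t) 9*t*exp(3*t)/7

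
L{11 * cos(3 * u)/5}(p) 11 * p/(5 * (p^2 + 9))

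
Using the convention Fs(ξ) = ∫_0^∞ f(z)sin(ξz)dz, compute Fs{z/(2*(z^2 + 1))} pi*exp(-ξ)/4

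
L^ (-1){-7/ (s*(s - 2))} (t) -7*exp (t)*sinh (t)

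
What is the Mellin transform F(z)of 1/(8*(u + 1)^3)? pi*(z - 2)*(z - 1)/(16*sin(pi*z))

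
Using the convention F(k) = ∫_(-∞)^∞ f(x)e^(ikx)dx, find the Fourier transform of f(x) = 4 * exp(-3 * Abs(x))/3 8/(k^2 + 9)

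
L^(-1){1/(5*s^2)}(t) t/5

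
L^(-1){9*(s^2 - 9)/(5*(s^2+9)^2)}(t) 9*t*cos(3*t)/5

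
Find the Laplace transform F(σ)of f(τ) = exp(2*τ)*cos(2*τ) (σ - 2)/((σ - 2)^2 + 4)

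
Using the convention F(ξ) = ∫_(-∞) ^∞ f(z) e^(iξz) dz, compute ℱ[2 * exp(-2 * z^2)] sqrt(2) * sqrt(pi) * exp(-ξ^2/8) 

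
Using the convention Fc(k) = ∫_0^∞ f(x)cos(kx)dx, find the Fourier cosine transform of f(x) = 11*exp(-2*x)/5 22/(5*(k^2 + 4))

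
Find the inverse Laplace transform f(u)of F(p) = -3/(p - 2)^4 -u^3 * exp(2 * u)/2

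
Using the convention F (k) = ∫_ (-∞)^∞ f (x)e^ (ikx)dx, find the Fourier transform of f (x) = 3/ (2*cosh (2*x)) 3*pi/ (4*cosh (pi*k/4))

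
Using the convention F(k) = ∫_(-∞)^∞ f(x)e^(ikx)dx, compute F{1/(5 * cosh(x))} pi/(5 * cosh(pi * k/2))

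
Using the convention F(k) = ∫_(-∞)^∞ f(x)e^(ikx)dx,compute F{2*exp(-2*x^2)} sqrt(2)*sqrt(pi)*exp(-k^2/8)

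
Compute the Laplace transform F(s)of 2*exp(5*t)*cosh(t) 2*(s - 5)/((s - 5)^2 - 1)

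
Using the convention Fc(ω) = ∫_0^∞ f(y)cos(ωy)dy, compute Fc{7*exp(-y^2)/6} 7*sqrt(pi)*exp(-ω^2/4)/12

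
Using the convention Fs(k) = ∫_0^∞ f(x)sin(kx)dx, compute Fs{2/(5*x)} pi/5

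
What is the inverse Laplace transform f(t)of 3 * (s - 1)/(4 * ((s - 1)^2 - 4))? 3 * exp(t) * cosh(2 * t)/4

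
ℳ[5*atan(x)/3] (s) -5*pi*sec(pi*s/2)/(6*s)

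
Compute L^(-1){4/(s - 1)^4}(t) 2 * t^3 * exp(t)/3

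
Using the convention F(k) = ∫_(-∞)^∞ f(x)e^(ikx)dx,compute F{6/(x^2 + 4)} 3 * pi * exp(-2 * Abs(k))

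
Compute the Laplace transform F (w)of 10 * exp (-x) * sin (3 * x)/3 10/ ( (w + 1)^2 + 9)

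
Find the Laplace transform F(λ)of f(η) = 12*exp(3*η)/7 12/(7*(λ - 3))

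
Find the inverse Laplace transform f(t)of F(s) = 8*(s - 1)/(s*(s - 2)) 8*exp(t)*cosh(t)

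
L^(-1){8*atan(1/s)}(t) 8*sin(t)/t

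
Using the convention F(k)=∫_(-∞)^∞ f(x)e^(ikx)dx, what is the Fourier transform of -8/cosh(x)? -8*pi/cosh(pi*k/2)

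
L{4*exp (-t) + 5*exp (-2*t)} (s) 4/ (s + 1) + 5/ (s + 2)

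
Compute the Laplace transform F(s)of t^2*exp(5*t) 2/(s - 5)^3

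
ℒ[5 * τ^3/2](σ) 15/σ^4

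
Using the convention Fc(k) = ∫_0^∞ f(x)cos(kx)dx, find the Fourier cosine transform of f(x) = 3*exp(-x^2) 3*sqrt(pi)*exp(-k^2/4)/2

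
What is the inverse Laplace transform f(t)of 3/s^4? t^3/2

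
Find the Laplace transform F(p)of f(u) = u p^(-2)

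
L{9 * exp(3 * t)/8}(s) 9/(8 * (s - 3))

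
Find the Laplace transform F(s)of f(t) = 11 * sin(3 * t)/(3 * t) 11 * atan(3/s)/3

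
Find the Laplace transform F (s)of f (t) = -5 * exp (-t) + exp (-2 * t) 1/ (s + 2)-5/ (s + 1)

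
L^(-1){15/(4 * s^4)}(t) 5 * t^3/8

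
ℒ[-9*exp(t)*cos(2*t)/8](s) 9*(1 - s)/(8*((s - 1)^2 + 4))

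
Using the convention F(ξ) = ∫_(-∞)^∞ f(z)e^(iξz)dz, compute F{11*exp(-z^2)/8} 11*sqrt(pi)*exp(-ξ^2/4)/8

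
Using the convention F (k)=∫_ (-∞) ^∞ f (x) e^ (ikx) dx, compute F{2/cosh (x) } 2*pi/cosh (pi*k/2) 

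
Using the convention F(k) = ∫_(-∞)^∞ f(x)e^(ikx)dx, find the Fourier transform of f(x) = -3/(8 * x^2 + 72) -pi * exp(-3 * Abs(k))/8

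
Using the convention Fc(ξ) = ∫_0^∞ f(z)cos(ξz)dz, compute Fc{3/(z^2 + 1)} 3*pi*exp(-ξ)/2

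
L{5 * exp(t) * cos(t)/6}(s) 5 * (s - 1)/(6 * ((s - 1)^2 + 1))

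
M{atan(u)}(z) -pi*sec(pi*z/2)/(2*z)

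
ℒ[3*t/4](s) 3/(4*s^2)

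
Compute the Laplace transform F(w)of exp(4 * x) 1/(w - 4)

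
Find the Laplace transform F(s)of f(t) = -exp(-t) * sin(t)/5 -1/(5 * (s+1)^2+5)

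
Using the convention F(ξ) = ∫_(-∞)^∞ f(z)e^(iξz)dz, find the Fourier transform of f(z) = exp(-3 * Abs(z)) 6/(ξ^2 + 9)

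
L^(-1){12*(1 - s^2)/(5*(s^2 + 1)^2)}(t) -12*t*cos(t)/5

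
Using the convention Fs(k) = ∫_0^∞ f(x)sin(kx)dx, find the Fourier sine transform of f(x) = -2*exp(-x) -2*k/(k^2 + 1)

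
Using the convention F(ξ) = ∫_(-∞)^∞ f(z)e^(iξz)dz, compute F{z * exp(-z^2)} I * sqrt(pi) * ξ * exp(-ξ^2/4)/2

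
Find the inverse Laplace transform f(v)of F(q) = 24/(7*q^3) 12*v^2/7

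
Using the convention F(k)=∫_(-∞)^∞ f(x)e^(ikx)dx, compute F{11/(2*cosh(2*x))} 11*pi/(4*cosh(pi*k/4))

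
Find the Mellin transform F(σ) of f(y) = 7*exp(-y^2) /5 7*gamma(σ/2) /10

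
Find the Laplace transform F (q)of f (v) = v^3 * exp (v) 6/ (q - 1)^4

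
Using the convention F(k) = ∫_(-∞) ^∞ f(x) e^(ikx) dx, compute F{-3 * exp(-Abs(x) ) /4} -3/(2 * k^2 + 2) 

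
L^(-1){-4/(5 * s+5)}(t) -4 * exp(-t)/5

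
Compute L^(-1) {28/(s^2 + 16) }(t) 7*sin(4*t) 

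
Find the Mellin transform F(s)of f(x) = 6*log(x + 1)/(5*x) -6*pi*csc(pi*s)/(5*s - 5)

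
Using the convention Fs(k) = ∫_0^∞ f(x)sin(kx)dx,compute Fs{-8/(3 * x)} -4 * pi/3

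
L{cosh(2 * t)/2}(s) s/(2 * (s^2-4))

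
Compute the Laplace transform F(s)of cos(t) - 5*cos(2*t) s/(s^2 + 1) - 5*s/(s^2 + 4)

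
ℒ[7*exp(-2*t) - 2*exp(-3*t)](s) 7/(s+2) - 2/(s+3)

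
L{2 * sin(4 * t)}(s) 8/(s^2 + 16)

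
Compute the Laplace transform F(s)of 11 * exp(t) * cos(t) 11 * (s - 1)/((s - 1)^2 + 1)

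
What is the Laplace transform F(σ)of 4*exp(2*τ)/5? 4/(5*(σ - 2))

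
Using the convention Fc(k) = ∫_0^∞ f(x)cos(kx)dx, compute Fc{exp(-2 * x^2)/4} sqrt(2) * sqrt(pi) * exp(-k^2/8)/16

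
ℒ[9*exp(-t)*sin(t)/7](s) 9/(7*((s+1)^2+1))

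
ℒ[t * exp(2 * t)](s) (s - 2)^(-2)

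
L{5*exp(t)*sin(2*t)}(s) 10/((s - 1)^2 + 4)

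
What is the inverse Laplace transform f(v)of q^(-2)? v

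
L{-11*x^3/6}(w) -11/w^4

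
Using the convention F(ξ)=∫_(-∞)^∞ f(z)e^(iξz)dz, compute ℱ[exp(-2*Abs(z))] 4/(ξ^2 + 4)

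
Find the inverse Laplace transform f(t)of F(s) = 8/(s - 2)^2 8*t*exp(2*t)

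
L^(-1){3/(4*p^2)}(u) 3*u/4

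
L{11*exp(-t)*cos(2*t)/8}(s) 11*(s + 1)/(8*((s + 1)^2 + 4))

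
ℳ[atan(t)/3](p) -pi*sec(pi*p/2)/(6*p)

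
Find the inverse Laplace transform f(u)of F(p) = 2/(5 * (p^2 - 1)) 2 * sinh(u)/5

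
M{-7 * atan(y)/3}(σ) 7 * pi * sec(pi * σ/2)/(6 * σ)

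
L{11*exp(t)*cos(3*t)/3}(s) 11*(s - 1)/(3*((s - 1)^2 + 9))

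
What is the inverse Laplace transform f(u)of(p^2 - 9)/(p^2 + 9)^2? u*cos(3*u)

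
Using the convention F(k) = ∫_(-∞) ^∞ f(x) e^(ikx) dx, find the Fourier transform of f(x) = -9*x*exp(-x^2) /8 -9*I*sqrt(pi)*k*exp(-k^2/4) /16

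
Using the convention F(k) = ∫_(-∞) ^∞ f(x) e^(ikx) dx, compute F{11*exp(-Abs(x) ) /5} 22/(5*(k^2 + 1) ) 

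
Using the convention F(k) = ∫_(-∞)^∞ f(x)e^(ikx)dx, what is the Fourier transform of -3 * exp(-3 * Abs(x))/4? -9/(2 * k^2 + 18)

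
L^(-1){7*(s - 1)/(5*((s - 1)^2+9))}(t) 7*exp(t)*cos(3*t)/5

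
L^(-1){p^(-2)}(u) u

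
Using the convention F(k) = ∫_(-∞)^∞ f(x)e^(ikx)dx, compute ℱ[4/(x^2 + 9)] 4*pi*exp(-3*Abs(k))/3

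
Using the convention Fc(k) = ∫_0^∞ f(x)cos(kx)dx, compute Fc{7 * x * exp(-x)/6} 7 * (1 - k^2)/(6 * (k^2 + 1)^2)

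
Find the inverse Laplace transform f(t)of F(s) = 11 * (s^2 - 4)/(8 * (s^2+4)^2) 11 * t * cos(2 * t)/8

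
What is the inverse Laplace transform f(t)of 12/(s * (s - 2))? 12 * exp(t) * sinh(t)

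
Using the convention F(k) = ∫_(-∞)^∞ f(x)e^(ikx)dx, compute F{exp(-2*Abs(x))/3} 4/(3*(k^2 + 4))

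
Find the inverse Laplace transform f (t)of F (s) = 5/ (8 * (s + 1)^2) 5 * t * exp (-t)/8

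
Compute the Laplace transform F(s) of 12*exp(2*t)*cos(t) 12*(s - 2) /((s - 2) ^2+1) 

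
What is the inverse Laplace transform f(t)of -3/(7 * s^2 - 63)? -sinh(3 * t)/7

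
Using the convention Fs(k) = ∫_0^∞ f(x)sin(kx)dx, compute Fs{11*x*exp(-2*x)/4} 11*k/(k^2 + 4)^2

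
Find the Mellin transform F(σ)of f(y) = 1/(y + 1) pi*csc(pi*σ)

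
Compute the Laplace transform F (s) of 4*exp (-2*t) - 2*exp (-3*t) 4/ (s+2) - 2/ (s+3) 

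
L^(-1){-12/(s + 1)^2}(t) -12 * t * exp(-t)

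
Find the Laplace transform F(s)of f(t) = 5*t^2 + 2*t 2/s^2 + 10/s^3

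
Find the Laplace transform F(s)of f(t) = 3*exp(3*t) 3/(s - 3)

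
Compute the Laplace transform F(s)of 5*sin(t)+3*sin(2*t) 6/(s^2+4)+5/(s^2+1)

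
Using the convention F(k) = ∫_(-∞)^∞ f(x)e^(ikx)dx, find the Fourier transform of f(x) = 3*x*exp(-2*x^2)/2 3*sqrt(2)*I*sqrt(pi)*k*exp(-k^2/8)/16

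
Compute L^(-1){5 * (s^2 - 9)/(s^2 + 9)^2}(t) 5 * t * cos(3 * t)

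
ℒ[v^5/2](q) 60/q^6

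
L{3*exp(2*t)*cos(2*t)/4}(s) 3*(s - 2)/(4*((s - 2)^2 + 4))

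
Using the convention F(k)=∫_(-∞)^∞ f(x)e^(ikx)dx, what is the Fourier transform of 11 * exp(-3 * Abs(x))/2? 33/(k^2 + 9)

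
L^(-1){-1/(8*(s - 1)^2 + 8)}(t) -exp(t)*sin(t)/8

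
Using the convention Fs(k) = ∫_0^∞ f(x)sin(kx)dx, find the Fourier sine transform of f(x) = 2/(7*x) pi/7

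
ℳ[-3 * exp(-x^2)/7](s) -3 * gamma(s/2)/14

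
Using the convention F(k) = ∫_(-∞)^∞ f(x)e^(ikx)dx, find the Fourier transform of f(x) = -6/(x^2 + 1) -6*pi*exp(-Abs(k))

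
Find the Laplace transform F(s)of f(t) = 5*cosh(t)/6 5*s/(6*(s^2 - 1))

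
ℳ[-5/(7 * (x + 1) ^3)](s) -5 * pi * (s - 2) * (s - 1) /(14 * sin(pi * s) ) 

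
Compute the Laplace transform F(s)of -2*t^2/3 -4/(3*s^3)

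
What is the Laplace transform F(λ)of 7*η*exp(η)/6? 7/(6*(λ - 1)^2)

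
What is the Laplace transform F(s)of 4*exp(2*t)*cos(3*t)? 4*(s - 2)/((s - 2)^2+9)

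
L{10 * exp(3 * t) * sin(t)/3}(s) 10/(3 * ((s - 3)^2 + 1))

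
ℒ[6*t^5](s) 720/s^6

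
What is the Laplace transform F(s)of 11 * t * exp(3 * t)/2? 11/(2 * (s - 3)^2)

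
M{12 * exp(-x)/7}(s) 12 * gamma(s)/7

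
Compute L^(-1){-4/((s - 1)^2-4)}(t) -2 * exp(t) * sinh(2 * t)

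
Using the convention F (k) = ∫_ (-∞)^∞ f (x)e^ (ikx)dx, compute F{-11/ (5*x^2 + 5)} -11*pi*exp (-Abs (k))/5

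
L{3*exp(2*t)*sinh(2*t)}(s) 6/(s*(s - 4))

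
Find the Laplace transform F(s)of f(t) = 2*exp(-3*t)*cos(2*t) 2*(s + 3)/((s + 3)^2 + 4)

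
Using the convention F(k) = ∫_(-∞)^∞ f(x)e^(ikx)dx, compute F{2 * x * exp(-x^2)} I * sqrt(pi) * k * exp(-k^2/4)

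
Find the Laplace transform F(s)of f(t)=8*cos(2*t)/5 8*s/(5*(s^2 + 4))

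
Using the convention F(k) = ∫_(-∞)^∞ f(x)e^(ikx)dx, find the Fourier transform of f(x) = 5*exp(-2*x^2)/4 5*sqrt(2)*sqrt(pi)*exp(-k^2/8)/8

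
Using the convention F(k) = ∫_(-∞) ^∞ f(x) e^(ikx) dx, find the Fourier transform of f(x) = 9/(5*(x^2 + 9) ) 3*pi*exp(-3*Abs(k) ) /5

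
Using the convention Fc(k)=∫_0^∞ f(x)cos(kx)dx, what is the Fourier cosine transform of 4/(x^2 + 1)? 2 * pi * exp(-k)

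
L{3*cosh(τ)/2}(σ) 3*σ/(2*(σ^2 - 1))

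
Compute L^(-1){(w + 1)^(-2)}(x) x*exp(-x)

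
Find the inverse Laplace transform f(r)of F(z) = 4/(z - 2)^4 2*r^3*exp(2*r)/3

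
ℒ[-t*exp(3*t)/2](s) -1/(2*(s - 3)^2)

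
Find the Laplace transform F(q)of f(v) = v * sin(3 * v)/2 3 * q/(q^2+9)^2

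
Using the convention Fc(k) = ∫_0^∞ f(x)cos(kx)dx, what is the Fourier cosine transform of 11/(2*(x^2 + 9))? 11*pi*exp(-3*k)/12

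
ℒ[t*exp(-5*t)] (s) (s + 5)^(-2)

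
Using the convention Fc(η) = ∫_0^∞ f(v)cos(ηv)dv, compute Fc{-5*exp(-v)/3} -5/(3*η^2 + 3)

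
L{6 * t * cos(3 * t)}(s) 6 * (s^2 - 9)/(s^2 + 9)^2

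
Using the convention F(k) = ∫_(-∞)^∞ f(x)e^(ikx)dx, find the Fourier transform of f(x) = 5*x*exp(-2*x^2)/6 5*sqrt(2)*I*sqrt(pi)*k*exp(-k^2/8)/48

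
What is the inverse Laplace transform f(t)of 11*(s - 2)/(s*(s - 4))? 11*exp(2*t)*cosh(2*t)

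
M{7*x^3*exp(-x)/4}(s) 7*gamma(s + 3)/4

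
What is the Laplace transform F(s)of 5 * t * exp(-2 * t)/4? 5/(4 * (s + 2)^2)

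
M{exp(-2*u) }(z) gamma(z) /2^z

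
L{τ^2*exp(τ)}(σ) 2/(σ - 1)^3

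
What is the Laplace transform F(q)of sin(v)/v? atan(1/q)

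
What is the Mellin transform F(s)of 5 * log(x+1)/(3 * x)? -5 * pi * csc(pi * s)/(3 * s - 3)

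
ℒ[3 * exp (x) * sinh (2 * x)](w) 6/ ( (w - 1)^2 - 4)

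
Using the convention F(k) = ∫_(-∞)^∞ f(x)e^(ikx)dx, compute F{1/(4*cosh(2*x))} pi/(8*cosh(pi*k/4))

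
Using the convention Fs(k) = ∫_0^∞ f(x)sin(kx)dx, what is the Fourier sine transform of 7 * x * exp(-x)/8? 7 * k/(4 * (k^2 + 1)^2)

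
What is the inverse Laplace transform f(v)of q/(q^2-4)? cosh(2*v)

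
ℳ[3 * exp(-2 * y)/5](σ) 3 * gamma(σ)/(5 * 2^σ)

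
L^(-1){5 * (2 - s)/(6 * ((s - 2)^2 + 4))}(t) -5 * exp(2 * t) * cos(2 * t)/6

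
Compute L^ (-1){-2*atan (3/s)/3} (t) -2*sin (3*t)/ (3*t)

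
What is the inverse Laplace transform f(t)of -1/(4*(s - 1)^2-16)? -exp(t)*sinh(2*t)/8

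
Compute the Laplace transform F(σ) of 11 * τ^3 66/σ^4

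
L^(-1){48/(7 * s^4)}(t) 8 * t^3/7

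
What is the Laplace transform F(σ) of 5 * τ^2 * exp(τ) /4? 5/(2 * (σ - 1) ^3) 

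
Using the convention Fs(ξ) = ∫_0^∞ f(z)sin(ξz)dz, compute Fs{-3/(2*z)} -3*pi/4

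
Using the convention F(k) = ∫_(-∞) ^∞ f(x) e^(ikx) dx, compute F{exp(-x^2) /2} sqrt(pi)*exp(-k^2/4) /2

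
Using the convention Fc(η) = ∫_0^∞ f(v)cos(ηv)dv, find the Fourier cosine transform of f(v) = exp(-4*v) 4/(η^2 + 16)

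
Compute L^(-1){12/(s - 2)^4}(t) 2*t^3*exp(2*t)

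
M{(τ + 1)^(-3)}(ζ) pi*(ζ - 2)*(ζ - 1)/(2*sin(pi*ζ))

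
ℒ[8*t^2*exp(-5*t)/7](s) 16/(7*(s + 5)^3)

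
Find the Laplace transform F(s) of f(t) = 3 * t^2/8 3/(4 * s^3) 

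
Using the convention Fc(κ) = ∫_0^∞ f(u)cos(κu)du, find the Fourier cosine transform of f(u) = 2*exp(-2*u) 4/(κ^2 + 4)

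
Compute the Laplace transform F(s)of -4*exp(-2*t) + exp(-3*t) 1/(s + 3) - 4/(s + 2)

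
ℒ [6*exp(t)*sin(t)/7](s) 6/(7*((s - 1)^2+1))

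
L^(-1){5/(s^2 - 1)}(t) 5 * sinh(t)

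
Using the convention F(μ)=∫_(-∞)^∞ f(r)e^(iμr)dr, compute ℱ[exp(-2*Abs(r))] 4/(μ^2 + 4)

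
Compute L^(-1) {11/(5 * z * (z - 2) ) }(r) 11 * exp(r) * sinh(r) /5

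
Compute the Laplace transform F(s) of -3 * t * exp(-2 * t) -3/(s + 2) ^2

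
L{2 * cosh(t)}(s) 2 * s/(s^2 - 1)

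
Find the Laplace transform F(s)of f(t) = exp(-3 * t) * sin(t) 1/((s + 3)^2 + 1)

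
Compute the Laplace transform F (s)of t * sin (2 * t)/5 4 * s/ (5 * (s^2 + 4)^2)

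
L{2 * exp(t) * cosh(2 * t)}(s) 2 * (s - 1)/((s - 1)^2 - 4)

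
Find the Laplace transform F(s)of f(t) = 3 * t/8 3/(8 * s^2)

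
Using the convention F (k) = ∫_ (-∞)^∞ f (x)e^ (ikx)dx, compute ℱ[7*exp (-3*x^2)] 7*sqrt (3)*sqrt (pi)*exp (-k^2/12)/3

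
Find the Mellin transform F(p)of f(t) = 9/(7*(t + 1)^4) 3*gamma(p)*gamma(4 - p)/14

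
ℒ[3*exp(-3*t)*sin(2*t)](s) 6/((s + 3)^2 + 4)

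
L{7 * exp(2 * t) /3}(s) 7/(3 * (s - 2) ) 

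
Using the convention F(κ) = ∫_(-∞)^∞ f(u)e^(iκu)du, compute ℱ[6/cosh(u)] 6*pi/cosh(pi*κ/2)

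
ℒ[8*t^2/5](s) 16/(5*s^3) 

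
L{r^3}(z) 6/z^4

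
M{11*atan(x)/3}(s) -11*pi*sec(pi*s/2)/(6*s)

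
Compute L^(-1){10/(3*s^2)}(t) 10*t/3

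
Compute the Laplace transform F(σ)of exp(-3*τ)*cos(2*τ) (σ + 3)/((σ + 3)^2 + 4)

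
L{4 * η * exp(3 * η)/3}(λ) 4/(3 * (λ - 3)^2)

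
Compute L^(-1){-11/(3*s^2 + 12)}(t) -11*sin(2*t)/6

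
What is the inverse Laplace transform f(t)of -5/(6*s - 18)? -5*exp(3*t)/6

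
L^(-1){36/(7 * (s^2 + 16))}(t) 9 * sin(4 * t)/7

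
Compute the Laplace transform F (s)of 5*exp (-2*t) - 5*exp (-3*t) 5/ (s + 2) - 5/ (s + 3)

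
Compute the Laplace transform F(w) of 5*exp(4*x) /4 5/(4*(w - 4) ) 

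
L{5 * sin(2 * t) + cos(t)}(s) s/(s^2 + 1) + 10/(s^2 + 4)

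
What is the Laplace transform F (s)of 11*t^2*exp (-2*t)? 22/ (s+2)^3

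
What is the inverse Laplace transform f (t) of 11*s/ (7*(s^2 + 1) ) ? 11*cos (t) /7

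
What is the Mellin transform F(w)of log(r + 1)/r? -pi * csc(pi * w)/(w - 1)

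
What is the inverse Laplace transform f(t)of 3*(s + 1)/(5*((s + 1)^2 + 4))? 3*exp(-t)*cos(2*t)/5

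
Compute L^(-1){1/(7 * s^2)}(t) t/7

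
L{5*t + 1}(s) 1/s + 5/s^2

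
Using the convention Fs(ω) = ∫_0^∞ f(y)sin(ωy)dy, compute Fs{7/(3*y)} 7*pi/6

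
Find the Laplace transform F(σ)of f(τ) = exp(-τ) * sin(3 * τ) 3/((σ + 1)^2 + 9)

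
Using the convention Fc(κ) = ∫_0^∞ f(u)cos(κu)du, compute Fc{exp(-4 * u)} 4/(κ^2+16)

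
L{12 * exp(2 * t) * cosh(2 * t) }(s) 12 * (s - 2) /(s * (s - 4) ) 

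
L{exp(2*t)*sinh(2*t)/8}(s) 1/(4*s*(s - 4))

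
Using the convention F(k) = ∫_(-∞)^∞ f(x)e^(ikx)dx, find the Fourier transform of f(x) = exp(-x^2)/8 sqrt(pi) * exp(-k^2/4)/8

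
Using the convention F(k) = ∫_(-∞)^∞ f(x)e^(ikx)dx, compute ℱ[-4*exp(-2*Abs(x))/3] -16/(3*k^2 + 12)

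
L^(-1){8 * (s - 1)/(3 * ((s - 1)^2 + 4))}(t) 8 * exp(t) * cos(2 * t)/3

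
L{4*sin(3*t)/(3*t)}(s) 4*atan(3/s)/3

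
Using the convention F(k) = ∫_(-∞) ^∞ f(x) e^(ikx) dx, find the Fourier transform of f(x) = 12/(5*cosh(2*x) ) 6*pi/(5*cosh(pi*k/4) ) 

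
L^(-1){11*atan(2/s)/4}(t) 11*sin(2*t)/(4*t)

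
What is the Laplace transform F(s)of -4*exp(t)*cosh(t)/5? 4*(1 - s)/(5*s*(s - 2))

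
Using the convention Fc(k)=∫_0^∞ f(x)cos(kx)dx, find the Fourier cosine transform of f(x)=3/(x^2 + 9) pi*exp(-3*k)/2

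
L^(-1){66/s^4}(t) 11*t^3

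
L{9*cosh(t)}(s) 9*s/(s^2-1)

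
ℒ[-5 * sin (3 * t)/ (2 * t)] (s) -5 * atan (3/s)/2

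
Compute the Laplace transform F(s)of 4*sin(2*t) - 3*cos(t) 8/(s^2 + 4) - 3*s/(s^2 + 1)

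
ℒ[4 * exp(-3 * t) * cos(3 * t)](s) 4 * (s+3)/((s+3)^2+9)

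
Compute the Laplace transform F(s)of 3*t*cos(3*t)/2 3*(s^2 - 9)/(2*(s^2+9)^2)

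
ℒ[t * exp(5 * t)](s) (s - 5)^(-2)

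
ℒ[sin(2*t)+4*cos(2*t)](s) 2/(s^2+4)+4*s/(s^2+4)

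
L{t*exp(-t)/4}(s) 1/(4*(s + 1)^2)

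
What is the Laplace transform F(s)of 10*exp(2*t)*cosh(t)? 10*(s - 2)/((s - 2)^2-1)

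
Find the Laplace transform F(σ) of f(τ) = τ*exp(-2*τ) (σ + 2) ^(-2) 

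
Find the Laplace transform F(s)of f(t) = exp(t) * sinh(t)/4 1/(4 * s * (s - 2))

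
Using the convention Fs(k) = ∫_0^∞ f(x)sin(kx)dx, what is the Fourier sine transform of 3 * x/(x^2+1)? 3 * pi * exp(-k)/2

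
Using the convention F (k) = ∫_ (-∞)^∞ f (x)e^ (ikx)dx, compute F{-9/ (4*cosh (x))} -9*pi/ (4*cosh (pi*k/2))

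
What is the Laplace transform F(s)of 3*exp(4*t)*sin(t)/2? 3/(2*((s - 4)^2 + 1))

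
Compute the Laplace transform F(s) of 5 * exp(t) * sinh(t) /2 5/(2 * s * (s - 2) ) 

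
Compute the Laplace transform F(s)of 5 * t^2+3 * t 3/s^2+10/s^3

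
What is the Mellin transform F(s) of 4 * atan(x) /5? -2 * pi * sec(pi * s/2) /(5 * s) 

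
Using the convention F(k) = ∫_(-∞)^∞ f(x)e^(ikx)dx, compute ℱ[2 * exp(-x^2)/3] 2 * sqrt(pi) * exp(-k^2/4)/3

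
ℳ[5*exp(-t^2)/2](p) 5*gamma(p/2)/4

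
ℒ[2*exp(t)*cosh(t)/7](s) 2*(s - 1)/(7*s*(s - 2))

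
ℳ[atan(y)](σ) -pi*sec(pi*σ/2)/(2*σ)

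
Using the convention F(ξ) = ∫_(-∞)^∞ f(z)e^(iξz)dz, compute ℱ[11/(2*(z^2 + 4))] 11*pi*exp(-2*Abs(ξ))/4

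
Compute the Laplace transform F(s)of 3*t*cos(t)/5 3*(s^2 - 1)/(5*(s^2 + 1)^2)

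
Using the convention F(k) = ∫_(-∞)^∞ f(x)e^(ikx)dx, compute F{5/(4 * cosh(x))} 5 * pi/(4 * cosh(pi * k/2))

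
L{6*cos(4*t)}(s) 6*s/(s^2 + 16)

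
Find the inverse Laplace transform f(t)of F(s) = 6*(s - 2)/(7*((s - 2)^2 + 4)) 6*exp(2*t)*cos(2*t)/7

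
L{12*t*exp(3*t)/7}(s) 12/(7*(s - 3)^2)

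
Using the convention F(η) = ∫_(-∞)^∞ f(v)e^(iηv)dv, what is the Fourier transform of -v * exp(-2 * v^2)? -sqrt(2) * I * sqrt(pi) * η * exp(-η^2/8)/8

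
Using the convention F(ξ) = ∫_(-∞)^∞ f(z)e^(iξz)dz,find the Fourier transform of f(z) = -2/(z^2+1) -2*pi*exp(-Abs(ξ))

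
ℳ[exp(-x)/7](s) gamma(s)/7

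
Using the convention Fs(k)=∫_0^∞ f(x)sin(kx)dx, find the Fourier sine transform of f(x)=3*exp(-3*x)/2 3*k/(2*(k^2 + 9))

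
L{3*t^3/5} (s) 18/ (5*s^4)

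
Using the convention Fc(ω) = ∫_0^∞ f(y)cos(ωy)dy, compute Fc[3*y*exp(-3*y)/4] 3*(9 - ω^2)/(4*(ω^2 + 9)^2)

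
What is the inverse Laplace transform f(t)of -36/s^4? -6 * t^3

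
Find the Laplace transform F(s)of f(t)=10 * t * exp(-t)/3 10/(3 * (s + 1)^2)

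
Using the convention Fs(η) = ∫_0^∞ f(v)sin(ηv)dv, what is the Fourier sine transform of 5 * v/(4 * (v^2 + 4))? 5 * pi * exp(-2 * η)/8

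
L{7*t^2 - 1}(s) 14/s^3 - 1/s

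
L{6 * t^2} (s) 12/s^3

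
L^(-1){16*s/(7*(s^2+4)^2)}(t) 4*t*sin(2*t)/7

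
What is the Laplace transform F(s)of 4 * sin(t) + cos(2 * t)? 4/(s^2 + 1) + s/(s^2 + 4)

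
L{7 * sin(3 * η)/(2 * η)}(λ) 7 * atan(3/λ)/2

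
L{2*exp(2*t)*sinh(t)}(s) 2/((s - 2)^2 - 1)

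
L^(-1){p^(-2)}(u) u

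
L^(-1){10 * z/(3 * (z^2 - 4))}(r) 10 * cosh(2 * r)/3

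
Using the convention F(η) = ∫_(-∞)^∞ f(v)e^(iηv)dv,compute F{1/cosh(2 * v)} pi/(2 * cosh(pi * η/4))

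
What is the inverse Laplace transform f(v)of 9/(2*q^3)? 9*v^2/4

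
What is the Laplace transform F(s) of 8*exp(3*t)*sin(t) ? 8/((s - 3) ^2+1) 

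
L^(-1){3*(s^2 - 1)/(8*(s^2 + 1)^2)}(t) 3*t*cos(t)/8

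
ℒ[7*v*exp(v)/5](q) 7/(5*(q - 1)^2)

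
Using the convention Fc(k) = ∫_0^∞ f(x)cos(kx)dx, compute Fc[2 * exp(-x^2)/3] sqrt(pi) * exp(-k^2/4)/3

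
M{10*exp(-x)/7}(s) 10*gamma(s)/7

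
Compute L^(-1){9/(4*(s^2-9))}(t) 3*sinh(3*t)/4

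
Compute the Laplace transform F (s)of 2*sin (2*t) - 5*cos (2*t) 4/ (s^2 + 4) - 5*s/ (s^2 + 4)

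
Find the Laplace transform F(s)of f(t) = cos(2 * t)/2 s/(2 * (s^2 + 4))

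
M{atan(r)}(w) -pi*sec(pi*w/2)/(2*w)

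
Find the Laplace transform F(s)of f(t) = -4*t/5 -4/(5*s^2)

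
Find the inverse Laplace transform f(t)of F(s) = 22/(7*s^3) 11*t^2/7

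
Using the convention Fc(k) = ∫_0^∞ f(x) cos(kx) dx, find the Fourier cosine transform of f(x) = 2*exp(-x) 2/(k^2 + 1) 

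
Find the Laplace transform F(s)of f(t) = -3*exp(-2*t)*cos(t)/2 3*(-s - 2)/(2*((s + 2)^2 + 1))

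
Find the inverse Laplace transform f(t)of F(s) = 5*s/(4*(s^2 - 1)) 5*cosh(t)/4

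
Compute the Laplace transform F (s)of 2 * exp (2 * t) 2/ (s - 2)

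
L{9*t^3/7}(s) 54/(7*s^4) 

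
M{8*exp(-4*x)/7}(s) 2^(3 - 2*s)*gamma(s)/7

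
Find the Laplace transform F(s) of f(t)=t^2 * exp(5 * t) 2/(s - 5) ^3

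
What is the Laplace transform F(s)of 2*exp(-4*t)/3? 2/(3*(s+4))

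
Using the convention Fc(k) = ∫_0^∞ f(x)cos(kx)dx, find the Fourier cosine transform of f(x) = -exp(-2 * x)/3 -2/(3 * k^2+12)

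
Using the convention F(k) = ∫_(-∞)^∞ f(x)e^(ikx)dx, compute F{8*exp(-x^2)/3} 8*sqrt(pi)*exp(-k^2/4)/3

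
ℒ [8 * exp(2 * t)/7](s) 8/(7 * (s - 2))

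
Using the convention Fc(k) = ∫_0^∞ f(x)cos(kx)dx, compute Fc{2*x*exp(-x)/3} 2*(1 - k^2)/(3*(k^2+1)^2)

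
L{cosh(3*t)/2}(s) s/(2*(s^2 - 9))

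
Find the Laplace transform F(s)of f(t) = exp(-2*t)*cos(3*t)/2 (s + 2)/(2*((s + 2)^2 + 9))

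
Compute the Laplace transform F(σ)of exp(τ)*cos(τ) (σ - 1)/((σ - 1)^2 + 1)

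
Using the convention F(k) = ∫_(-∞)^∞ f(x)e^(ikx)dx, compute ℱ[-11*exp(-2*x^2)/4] -11*sqrt(2)*sqrt(pi)*exp(-k^2/8)/8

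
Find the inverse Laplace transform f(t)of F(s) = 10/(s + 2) 10*exp(-2*t)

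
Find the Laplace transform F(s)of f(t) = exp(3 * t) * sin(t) 1/((s - 3)^2 + 1)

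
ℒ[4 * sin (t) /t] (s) 4 * atan (1/s) 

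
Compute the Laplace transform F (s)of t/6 1/ (6*s^2)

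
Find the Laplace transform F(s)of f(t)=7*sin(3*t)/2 21/(2*(s^2 + 9))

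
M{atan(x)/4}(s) -pi*sec(pi*s/2)/(8*s)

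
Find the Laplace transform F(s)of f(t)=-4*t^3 -24/s^4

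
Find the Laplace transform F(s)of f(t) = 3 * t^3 18/s^4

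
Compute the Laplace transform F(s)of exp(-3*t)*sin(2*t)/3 2/(3*((s + 3)^2 + 4))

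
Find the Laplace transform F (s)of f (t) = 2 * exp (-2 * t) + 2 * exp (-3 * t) 2/ (s + 3) + 2/ (s + 2)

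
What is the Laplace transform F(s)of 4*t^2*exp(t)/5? 8/(5*(s - 1)^3)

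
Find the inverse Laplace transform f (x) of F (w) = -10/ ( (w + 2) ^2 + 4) -5 * exp (-2 * x) * sin (2 * x) 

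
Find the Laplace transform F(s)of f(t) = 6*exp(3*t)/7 6/(7*(s - 3))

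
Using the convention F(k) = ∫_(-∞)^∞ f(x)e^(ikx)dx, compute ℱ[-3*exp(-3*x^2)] -sqrt(3)*sqrt(pi)*exp(-k^2/12)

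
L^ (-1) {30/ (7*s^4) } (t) 5*t^3/7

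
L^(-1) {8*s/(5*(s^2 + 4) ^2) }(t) 2*t*sin(2*t) /5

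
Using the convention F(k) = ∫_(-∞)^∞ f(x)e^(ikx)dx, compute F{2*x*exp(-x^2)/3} I*sqrt(pi)*k*exp(-k^2/4)/3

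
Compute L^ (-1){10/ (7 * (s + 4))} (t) 10 * exp (-4 * t)/7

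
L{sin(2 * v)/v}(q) atan(2/q)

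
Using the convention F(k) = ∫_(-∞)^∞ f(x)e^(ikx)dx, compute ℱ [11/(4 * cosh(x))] 11 * pi/(4 * cosh(pi * k/2))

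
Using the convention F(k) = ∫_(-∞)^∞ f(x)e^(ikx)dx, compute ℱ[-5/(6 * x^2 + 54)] -5 * pi * exp(-3 * Abs(k))/18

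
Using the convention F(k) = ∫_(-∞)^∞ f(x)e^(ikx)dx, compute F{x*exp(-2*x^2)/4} sqrt(2)*I*sqrt(pi)*k*exp(-k^2/8)/32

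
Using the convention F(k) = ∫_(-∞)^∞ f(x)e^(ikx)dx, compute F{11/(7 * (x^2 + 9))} 11 * pi * exp(-3 * Abs(k))/21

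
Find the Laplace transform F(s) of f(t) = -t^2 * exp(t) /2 -1/(s - 1) ^3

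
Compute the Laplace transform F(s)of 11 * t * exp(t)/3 11/(3 * (s - 1)^2)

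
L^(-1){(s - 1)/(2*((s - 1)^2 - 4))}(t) exp(t)*cosh(2*t)/2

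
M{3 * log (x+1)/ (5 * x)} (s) -3 * pi * csc (pi * s)/ (5 * s - 5)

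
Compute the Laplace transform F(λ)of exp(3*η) 1/(λ - 3)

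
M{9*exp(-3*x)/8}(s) 3^(2 - s)*gamma(s)/8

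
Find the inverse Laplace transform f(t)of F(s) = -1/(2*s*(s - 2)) -exp(t)*sinh(t)/2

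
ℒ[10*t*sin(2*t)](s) 40*s/(s^2 + 4)^2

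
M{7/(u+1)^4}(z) 7 * gamma(z) * gamma(4 - z)/6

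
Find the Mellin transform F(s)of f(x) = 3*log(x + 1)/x -3*pi*csc(pi*s)/(s - 1)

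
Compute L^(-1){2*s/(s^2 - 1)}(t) 2*cosh(t)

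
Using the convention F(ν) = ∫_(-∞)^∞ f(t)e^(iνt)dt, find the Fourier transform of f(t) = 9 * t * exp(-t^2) 9 * I * sqrt(pi) * ν * exp(-ν^2/4)/2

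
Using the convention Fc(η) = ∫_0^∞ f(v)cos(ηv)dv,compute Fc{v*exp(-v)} (1 - η^2)/(η^2 + 1)^2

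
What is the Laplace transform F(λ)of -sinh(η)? -1/(λ^2 - 1)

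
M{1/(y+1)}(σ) pi*csc(pi*σ)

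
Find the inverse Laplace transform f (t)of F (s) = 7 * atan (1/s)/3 7 * sin (t)/ (3 * t)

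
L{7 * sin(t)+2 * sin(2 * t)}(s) 7/(s^2+1)+4/(s^2+4)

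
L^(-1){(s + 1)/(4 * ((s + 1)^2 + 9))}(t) exp(-t) * cos(3 * t)/4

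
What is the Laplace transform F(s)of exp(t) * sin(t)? 1/((s - 1)^2 + 1)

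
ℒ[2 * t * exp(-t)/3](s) 2/(3 * (s+1)^2)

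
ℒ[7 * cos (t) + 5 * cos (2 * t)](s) 7 * s/ (s^2 + 1) + 5 * s/ (s^2 + 4)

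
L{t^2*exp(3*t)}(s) 2/(s - 3)^3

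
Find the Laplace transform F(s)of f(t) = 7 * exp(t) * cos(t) 7 * (s - 1)/((s - 1)^2+1)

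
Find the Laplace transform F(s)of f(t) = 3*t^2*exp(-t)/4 3/(2*(s + 1)^3)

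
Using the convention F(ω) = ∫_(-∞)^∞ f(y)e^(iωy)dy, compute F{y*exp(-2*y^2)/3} sqrt(2)*I*sqrt(pi)*ω*exp(-ω^2/8)/24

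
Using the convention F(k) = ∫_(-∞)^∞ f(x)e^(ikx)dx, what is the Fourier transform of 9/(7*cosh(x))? 9*pi/(7*cosh(pi*k/2))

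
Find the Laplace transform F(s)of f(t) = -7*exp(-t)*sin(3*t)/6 -7/(2*(s + 1)^2 + 18)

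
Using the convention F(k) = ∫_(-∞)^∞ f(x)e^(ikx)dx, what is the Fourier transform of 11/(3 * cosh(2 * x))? 11 * pi/(6 * cosh(pi * k/4))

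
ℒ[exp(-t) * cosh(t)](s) (s + 1)/(s * (s + 2))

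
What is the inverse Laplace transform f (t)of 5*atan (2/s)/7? 5*sin (2*t)/ (7*t)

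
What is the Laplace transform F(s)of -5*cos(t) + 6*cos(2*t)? 6*s/(s^2 + 4)-5*s/(s^2 + 1)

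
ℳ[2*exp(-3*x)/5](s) 2*gamma(s)/(5*3^s)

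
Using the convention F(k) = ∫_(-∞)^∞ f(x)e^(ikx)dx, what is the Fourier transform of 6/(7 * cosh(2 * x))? 3 * pi/(7 * cosh(pi * k/4))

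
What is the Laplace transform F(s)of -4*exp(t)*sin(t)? -4/((s - 1)^2 + 1)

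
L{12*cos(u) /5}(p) 12*p/(5*(p^2 + 1) ) 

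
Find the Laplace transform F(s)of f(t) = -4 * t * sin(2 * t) -16 * s/(s^2 + 4)^2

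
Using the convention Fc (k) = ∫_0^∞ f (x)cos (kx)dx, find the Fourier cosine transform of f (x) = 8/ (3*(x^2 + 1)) 4*pi*exp (-k)/3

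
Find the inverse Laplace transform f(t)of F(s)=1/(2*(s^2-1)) sinh(t)/2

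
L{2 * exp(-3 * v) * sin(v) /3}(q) 2/(3 * ((q + 3) ^2 + 1) ) 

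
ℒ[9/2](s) 9/(2*s)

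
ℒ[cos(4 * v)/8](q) q/(8 * (q^2+16))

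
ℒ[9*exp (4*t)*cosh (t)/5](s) 9*(s - 4)/ (5*( (s - 4)^2 - 1))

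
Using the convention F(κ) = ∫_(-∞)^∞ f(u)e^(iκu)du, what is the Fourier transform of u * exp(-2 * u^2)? sqrt(2) * I * sqrt(pi) * κ * exp(-κ^2/8)/8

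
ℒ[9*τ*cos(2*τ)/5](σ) 9*(σ^2 - 4)/(5*(σ^2 + 4)^2)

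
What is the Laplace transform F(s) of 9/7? 9/(7*s) 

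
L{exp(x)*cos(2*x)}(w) (w - 1)/((w - 1)^2 + 4)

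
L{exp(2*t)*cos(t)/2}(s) (s - 2)/(2*((s - 2)^2+1))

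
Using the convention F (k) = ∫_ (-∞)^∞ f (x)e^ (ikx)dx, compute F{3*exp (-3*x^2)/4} sqrt (3)*sqrt (pi)*exp (-k^2/12)/4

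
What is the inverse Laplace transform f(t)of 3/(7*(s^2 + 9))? sin(3*t)/7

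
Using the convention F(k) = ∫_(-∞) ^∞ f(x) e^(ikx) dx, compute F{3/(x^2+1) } 3 * pi * exp(-Abs(k) ) 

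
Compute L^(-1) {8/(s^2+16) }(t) 2*sin(4*t) 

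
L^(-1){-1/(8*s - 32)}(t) -exp(4*t)/8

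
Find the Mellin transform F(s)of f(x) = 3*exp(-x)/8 3*gamma(s)/8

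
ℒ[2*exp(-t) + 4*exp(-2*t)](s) 2/(s + 1) + 4/(s + 2)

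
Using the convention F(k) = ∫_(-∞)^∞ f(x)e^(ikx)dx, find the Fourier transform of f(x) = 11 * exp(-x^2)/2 11 * sqrt(pi) * exp(-k^2/4)/2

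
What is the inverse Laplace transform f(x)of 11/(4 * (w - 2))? 11 * exp(2 * x)/4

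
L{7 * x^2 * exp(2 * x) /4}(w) 7/(2 * (w - 2) ^3) 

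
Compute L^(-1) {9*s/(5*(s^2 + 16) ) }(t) 9*cos(4*t) /5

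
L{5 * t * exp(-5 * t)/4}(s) 5/(4 * (s + 5)^2)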